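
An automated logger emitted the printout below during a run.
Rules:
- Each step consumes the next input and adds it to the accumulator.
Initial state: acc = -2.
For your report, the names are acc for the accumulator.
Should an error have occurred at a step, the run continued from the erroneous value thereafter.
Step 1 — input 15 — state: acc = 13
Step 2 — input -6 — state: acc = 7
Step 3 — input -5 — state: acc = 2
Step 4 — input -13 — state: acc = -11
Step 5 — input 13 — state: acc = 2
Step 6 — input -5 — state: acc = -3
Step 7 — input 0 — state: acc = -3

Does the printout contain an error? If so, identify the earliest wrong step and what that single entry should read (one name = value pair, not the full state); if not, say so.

no error

step 1: acc = -2 + 15 = 13 -> exactly as logged
step 2: acc = 13 + -6 = 7 -> matches
step 3: acc = 7 + -5 = 2 -> same as recorded
step 4: acc = 2 + -13 = -11 -> confirmed correct
step 5: acc = -11 + 13 = 2 -> confirmed correct
step 6: acc = 2 + -5 = -3 -> in agreement
step 7: acc = -3 + 0 = -3 -> matches
Every step is consistent.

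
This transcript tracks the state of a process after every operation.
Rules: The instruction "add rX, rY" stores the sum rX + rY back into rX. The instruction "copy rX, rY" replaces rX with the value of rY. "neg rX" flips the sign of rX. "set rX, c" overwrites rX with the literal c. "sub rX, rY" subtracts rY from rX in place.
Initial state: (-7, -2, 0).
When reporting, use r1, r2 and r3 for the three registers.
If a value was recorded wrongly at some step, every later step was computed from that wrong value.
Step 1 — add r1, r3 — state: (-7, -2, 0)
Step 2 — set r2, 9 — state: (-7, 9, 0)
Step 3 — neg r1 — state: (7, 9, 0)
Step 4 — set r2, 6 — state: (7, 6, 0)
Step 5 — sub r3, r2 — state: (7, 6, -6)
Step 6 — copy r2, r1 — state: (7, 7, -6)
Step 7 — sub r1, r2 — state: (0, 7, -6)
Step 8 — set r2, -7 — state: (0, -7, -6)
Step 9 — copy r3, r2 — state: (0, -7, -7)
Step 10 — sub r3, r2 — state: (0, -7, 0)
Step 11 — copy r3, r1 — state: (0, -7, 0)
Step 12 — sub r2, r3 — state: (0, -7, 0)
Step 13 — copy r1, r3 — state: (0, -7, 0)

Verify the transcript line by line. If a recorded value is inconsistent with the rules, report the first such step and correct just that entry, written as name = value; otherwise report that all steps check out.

step 1: r1 = -7 + 0 = -7 -> consistent with the transcript
step 2: r2 = 9 -> checks out
step 3: r1 = -(-7) = 7 -> verified
step 4: r2 = 6 -> agrees with the transcript
step 5: r3 = 0 - 6 = -6 -> in agreement
step 6: r2 = 7 -> consistent with the transcript
step 7: r1 = 7 - 7 = 0 -> consistent with the transcript
step 8: r2 = -7 -> matches
step 9: r3 = -7 -> agrees with the transcript
step 10: r3 = -7 - -7 = 0 -> matches
step 11: r3 = 0 -> verified
step 12: r2 = -7 - 0 = -7 -> matches
step 13: r1 = 0 -> matches
Nothing is out of place; the run is error-free.

no error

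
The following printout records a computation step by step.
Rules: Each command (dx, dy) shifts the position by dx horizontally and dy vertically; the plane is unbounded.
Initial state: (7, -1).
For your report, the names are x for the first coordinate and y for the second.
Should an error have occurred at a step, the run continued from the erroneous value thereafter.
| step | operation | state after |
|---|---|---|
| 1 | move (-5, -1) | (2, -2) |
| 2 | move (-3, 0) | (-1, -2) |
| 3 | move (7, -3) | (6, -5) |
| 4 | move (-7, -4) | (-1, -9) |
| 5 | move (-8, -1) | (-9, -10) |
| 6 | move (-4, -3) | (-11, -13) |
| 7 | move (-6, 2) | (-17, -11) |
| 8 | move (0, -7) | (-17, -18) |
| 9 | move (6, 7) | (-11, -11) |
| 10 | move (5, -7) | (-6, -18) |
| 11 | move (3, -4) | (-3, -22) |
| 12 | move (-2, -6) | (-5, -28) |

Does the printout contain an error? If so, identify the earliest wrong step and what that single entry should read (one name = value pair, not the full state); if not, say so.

step 6, x = -13

1. x = 7 + (-5) = 2, y = -1 + (-1) = -2 (matches)
2. x = 2 + (-3) = -1, y = -2 + (0) = -2 (in agreement)
3. x = -1 + (7) = 6, y = -2 + (-3) = -5 (same as recorded)
4. x = 6 + (-7) = -1, y = -5 + (-4) = -9 (exactly as logged)
5. x = -1 + (-8) = -9, y = -9 + (-1) = -10 (in agreement)
6. x = -9 + (-4) = -13, y = -10 + (-3) = -13 (the printout has a different value)
Step 6 is the first one off; corrected, x = -13.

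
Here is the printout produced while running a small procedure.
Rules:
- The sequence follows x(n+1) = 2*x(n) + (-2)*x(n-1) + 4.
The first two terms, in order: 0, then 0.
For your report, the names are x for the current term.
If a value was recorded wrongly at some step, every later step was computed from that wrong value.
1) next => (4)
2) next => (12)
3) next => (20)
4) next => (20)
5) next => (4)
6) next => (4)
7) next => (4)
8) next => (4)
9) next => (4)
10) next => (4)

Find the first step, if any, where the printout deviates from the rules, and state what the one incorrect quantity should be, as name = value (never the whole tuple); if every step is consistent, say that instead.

step 1: x = 2*(0) + (-2)*(0) + (4) = 4 -> matches
step 2: x = 2*(4) + (-2)*(0) + (4) = 12 -> no discrepancy
step 3: x = 2*(12) + (-2)*(4) + (4) = 20 -> no discrepancy
step 4: x = 2*(20) + (-2)*(12) + (4) = 20 -> confirmed correct
step 5: x = 2*(20) + (-2)*(20) + (4) = 4 -> agrees with the printout
step 6: x = 2*(4) + (-2)*(20) + (4) = -28 -> a discrepancy with the printout
The audit stops at step 6: the recorded entry is wrong and should be x = -28.

step 6, x = -28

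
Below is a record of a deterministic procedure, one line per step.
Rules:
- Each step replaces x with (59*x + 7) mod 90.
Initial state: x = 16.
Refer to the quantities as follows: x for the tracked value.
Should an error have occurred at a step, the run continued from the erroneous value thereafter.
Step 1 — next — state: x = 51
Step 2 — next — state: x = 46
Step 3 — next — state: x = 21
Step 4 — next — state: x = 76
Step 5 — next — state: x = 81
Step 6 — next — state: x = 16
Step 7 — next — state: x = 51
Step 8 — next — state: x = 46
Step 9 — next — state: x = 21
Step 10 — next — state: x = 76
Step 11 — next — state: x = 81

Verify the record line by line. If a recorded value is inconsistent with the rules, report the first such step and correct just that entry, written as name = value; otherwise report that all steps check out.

step 1: x = (59*16 + 7) mod 90 = 51 -> checks out
step 2: x = (59*51 + 7) mod 90 = 46 -> confirmed correct
step 3: x = (59*46 + 7) mod 90 = 21 -> in agreement
step 4: x = (59*21 + 7) mod 90 = 76 -> in agreement
step 5: x = (59*76 + 7) mod 90 = 81 -> same as recorded
step 6: x = (59*81 + 7) mod 90 = 16 -> checks out
step 7: x = (59*16 + 7) mod 90 = 51 -> confirmed correct
step 8: x = (59*51 + 7) mod 90 = 46 -> in agreement
step 9: x = (59*46 + 7) mod 90 = 21 -> verified
step 10: x = (59*21 + 7) mod 90 = 76 -> agrees with the record
step 11: x = (59*76 + 7) mod 90 = 81 -> exactly as logged
All entries verified; no error found.

no error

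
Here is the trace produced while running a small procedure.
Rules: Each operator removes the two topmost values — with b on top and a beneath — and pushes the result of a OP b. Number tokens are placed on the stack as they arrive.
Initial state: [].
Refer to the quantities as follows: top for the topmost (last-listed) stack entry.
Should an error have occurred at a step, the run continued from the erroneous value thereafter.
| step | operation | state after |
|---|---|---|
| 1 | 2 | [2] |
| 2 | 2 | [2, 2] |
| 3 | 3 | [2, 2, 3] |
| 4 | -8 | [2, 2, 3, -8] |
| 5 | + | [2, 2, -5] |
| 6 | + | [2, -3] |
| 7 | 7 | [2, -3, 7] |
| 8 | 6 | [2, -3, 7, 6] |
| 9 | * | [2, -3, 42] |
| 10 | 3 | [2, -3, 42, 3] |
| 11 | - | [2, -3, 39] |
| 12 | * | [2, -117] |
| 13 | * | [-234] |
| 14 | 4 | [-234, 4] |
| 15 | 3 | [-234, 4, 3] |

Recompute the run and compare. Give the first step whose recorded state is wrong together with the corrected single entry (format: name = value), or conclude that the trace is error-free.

no error

1. push 2: top = 2 (confirmed correct)
2. push 2: top = 2 (confirmed correct)
3. push 3: top = 3 (exactly as logged)
4. push -8: top = -8 (same as recorded)
5. 3 + -8 = -5 (agrees with the trace)
6. 2 + -5 = -3 (same as recorded)
7. push 7: top = 7 (in agreement)
8. push 6: top = 6 (same as recorded)
9. 7 * 6 = 42 (in agreement)
10. push 3: top = 3 (verified)
11. 42 - 3 = 39 (agrees with the trace)
12. -3 * 39 = -117 (same as recorded)
13. 2 * -117 = -234 (same as recorded)
14. push 4: top = 4 (verified)
15. push 3: top = 3 (exactly as logged)
All steps check out; nothing to correct.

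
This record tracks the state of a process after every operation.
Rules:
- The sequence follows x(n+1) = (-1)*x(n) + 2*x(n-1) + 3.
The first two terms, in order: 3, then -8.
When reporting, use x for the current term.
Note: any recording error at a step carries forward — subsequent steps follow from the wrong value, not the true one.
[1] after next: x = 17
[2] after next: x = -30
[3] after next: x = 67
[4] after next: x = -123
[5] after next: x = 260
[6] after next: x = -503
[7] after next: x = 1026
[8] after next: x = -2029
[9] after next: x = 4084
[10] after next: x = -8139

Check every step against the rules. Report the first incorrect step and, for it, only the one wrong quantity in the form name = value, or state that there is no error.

step 4, x = -124

Step 1: x = -1*(-8) + (2)*(3) + (3) = 17 — matches.
Step 2: x = -1*(17) + (2)*(-8) + (3) = -30 — in agreement.
Step 3: x = -1*(-30) + (2)*(17) + (3) = 67 — consistent with the record.
Step 4: x = -1*(67) + (2)*(-30) + (3) = -124 — the entry is off here.
The earliest wrong entry is at step 4: it should read x = -124.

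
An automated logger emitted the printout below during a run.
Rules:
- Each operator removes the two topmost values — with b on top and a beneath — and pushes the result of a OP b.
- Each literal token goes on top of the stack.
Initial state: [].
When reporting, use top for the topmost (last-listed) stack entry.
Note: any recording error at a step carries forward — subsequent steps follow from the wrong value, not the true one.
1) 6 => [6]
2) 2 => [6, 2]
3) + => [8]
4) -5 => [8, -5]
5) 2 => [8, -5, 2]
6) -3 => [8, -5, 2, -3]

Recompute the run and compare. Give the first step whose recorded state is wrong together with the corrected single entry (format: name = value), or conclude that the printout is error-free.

no error

Step 1: push 6: top = 6 — agrees with the printout.
Step 2: push 2: top = 2 — matches.
Step 3: 6 + 2 = 8 — confirmed correct.
Step 4: push -5: top = -5 — checks out.
Step 5: push 2: top = 2 — in agreement.
Step 6: push -3: top = -3 — same as recorded.
All steps check out; nothing to correct.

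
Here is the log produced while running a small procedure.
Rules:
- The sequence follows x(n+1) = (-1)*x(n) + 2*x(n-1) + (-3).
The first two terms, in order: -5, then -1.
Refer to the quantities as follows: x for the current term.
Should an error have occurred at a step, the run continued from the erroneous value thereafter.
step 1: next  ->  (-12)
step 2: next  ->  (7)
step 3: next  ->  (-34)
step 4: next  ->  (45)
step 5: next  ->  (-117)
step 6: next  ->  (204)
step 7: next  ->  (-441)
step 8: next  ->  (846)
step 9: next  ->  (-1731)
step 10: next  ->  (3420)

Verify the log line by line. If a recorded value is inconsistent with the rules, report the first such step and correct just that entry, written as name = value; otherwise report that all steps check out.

step 1: x = -1*(-1) + (2)*(-5) + (-3) = -12 -> confirmed correct
step 2: x = -1*(-12) + (2)*(-1) + (-3) = 7 -> agrees with the log
step 3: x = -1*(7) + (2)*(-12) + (-3) = -34 -> exactly as logged
step 4: x = -1*(-34) + (2)*(7) + (-3) = 45 -> checks out
step 5: x = -1*(45) + (2)*(-34) + (-3) = -116 -> not what was recorded
That makes step 5 the first incorrect line — x = -116 is what it should show.

step 5, x = -116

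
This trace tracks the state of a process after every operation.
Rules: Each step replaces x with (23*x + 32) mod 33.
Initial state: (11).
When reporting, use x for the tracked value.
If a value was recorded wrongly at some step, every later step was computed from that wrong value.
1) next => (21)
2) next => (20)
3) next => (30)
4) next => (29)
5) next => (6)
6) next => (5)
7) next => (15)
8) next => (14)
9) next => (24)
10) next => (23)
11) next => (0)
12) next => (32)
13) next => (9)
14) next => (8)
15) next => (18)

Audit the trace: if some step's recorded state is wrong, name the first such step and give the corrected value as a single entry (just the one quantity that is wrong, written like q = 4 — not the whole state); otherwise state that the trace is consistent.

Recomputing the run from the initial state:
step 1: x = 21
step 2: x = 20
step 3: x = 30
step 4: x = 29
step 5: x = 6
step 6: x = 5
step 7: x = 15
step 8: x = 14
step 9: x = 24
step 10: x = 23
step 11: x = 0
step 12: x = 32
step 13: x = 9
step 14: x = 8
step 15: x = 18
This matches the trace at every step.

no error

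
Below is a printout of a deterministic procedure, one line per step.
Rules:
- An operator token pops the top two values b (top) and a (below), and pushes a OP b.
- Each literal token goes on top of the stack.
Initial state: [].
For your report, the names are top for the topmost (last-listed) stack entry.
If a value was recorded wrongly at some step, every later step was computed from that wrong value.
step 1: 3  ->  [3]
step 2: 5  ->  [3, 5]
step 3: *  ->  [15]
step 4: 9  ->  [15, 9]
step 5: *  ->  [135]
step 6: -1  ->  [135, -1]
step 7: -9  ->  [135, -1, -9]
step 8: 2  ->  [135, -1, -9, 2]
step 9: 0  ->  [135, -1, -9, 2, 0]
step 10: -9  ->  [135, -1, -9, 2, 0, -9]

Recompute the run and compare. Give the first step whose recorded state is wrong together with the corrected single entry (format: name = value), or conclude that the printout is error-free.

no error

step 1: push 3: top = 3 -> same as recorded
step 2: push 5: top = 5 -> exactly as logged
step 3: 3 * 5 = 15 -> no discrepancy
step 4: push 9: top = 9 -> in agreement
step 5: 15 * 9 = 135 -> in agreement
step 6: push -1: top = -1 -> in agreement
step 7: push -9: top = -9 -> consistent with the printout
step 8: push 2: top = 2 -> consistent with the printout
step 9: push 0: top = 0 -> exactly as logged
step 10: push -9: top = -9 -> matches
Nothing is out of place; the run is error-free.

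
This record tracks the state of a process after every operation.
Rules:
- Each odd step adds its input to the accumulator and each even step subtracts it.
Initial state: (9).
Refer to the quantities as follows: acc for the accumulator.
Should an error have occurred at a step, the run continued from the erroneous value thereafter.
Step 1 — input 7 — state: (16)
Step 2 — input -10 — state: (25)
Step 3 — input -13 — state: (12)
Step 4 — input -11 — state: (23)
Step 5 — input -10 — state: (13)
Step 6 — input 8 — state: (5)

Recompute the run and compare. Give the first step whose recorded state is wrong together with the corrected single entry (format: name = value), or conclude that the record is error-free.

step 2, acc = 26

step 1: acc = 9 + 7 = 16 -> verified
step 2: acc = 16 - -10 = 26 -> this is not what the record shows
The audit stops at step 2: the recorded entry is wrong and should be acc = 26.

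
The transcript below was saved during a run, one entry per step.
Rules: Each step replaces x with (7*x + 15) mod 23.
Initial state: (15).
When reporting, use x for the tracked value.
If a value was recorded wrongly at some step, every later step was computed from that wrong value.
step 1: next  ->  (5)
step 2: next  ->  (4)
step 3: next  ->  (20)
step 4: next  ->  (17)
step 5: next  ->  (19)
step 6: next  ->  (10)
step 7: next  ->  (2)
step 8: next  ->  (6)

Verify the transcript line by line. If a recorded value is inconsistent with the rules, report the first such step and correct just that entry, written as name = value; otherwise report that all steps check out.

step 7, x = 16

1. x = (7*15 + 15) mod 23 = 5 (verified)
2. x = (7*5 + 15) mod 23 = 4 (verified)
3. x = (7*4 + 15) mod 23 = 20 (checks out)
4. x = (7*20 + 15) mod 23 = 17 (checks out)
5. x = (7*17 + 15) mod 23 = 19 (in agreement)
6. x = (7*19 + 15) mod 23 = 10 (no discrepancy)
7. x = (7*10 + 15) mod 23 = 16 (first mismatch against the transcript)
First deviation found at step 7; the corrected entry is x = 16.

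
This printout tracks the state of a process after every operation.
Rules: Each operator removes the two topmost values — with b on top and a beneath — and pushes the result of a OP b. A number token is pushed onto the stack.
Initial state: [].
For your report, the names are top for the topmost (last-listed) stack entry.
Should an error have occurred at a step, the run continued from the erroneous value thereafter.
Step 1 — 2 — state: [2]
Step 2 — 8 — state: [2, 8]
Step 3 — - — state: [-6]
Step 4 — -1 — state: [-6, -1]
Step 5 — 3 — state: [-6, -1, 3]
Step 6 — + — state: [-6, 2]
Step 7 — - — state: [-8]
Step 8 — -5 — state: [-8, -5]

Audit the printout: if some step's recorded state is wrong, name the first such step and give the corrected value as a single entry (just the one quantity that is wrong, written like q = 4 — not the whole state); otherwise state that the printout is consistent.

step 1: push 2: top = 2 -> same as recorded
step 2: push 8: top = 8 -> exactly as logged
step 3: 2 - 8 = -6 -> confirmed correct
step 4: push -1: top = -1 -> exactly as logged
step 5: push 3: top = 3 -> verified
step 6: -1 + 3 = 2 -> same as recorded
step 7: -6 - 2 = -8 -> checks out
step 8: push -5: top = -5 -> no discrepancy
All entries verified; no error found.

no error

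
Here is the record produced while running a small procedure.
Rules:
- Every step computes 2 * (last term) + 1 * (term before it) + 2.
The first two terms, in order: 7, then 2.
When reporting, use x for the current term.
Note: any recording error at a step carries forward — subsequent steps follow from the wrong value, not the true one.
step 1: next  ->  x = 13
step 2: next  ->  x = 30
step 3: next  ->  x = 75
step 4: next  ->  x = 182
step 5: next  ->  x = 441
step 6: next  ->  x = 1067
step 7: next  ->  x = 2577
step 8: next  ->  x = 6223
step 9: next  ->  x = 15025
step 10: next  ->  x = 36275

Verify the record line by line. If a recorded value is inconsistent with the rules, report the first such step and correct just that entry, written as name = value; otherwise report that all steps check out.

Recomputing the run from the initial state:
step 1: x = 13
step 2: x = 30
step 3: x = 75
step 4: x = 182
step 5: x = 441
step 6: x = 1066
step 7: x = 2575
step 8: x = 6218
step 9: x = 15013
step 10: x = 36246
The first disagreement with the record is at step 6, where the value should be x = 1066.

step 6, x = 1066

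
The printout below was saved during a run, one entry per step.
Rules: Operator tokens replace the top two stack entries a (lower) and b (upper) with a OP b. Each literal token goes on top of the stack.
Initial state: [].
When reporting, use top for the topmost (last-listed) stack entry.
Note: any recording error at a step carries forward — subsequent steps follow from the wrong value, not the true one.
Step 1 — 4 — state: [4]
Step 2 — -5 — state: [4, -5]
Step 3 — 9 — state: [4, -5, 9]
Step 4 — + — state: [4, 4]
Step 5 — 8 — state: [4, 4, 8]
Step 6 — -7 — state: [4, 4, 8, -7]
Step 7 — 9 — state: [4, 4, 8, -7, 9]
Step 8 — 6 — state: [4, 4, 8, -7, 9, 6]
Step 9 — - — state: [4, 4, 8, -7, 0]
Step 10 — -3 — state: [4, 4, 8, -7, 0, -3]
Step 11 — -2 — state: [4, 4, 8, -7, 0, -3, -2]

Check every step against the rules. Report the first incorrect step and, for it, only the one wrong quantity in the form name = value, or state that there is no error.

step 9, top = 3

1. push 4: top = 4 (no discrepancy)
2. push -5: top = -5 (checks out)
3. push 9: top = 9 (in agreement)
4. -5 + 9 = 4 (no discrepancy)
5. push 8: top = 8 (exactly as logged)
6. push -7: top = -7 (in agreement)
7. push 9: top = 9 (consistent with the printout)
8. push 6: top = 6 (agrees with the printout)
9. 9 - 6 = 3 (the entry is off here)
The audit stops at step 9: the recorded entry is wrong and should be top = 3.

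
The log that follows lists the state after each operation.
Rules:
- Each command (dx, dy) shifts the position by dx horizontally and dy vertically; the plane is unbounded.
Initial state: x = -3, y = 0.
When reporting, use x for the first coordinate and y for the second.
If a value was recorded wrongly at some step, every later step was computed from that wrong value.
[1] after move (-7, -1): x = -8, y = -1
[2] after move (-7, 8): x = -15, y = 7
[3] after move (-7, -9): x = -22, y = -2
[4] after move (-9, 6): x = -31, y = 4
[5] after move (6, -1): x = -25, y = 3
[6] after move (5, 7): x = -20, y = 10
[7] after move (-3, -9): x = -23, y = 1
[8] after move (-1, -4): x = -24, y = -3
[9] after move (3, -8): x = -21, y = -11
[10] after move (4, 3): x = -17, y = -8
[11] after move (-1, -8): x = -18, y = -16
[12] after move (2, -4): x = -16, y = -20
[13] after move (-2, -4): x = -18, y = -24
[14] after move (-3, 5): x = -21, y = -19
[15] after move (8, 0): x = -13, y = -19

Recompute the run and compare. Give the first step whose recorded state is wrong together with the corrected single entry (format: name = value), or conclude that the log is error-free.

Recomputing the run from the initial state:
step 1: x = -10, y = -1
step 2: x = -17, y = 7
step 3: x = -24, y = -2
step 4: x = -33, y = 4
step 5: x = -27, y = 3
step 6: x = -22, y = 10
step 7: x = -25, y = 1
step 8: x = -26, y = -3
step 9: x = -23, y = -11
step 10: x = -19, y = -8
step 11: x = -20, y = -16
step 12: x = -18, y = -20
step 13: x = -20, y = -24
step 14: x = -23, y = -19
step 15: x = -15, y = -19
The first disagreement with the log is at step 1, where the value should be x = -10.

step 1, x = -10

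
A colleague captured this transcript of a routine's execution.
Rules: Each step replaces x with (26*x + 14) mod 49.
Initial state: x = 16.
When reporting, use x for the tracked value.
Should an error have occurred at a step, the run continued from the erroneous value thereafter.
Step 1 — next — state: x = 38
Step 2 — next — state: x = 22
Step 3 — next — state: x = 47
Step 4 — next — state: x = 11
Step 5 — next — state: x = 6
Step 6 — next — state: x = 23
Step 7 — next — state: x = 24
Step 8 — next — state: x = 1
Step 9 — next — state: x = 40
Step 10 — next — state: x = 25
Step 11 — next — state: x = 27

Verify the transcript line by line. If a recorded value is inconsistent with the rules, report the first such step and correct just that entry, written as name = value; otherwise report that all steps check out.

Step 1: x = (26*16 + 14) mod 49 = 38 — same as recorded.
Step 2: x = (26*38 + 14) mod 49 = 22 — in agreement.
Step 3: x = (26*22 + 14) mod 49 = 47 — exactly as logged.
Step 4: x = (26*47 + 14) mod 49 = 11 — in agreement.
Step 5: x = (26*11 + 14) mod 49 = 6 — same as recorded.
Step 6: x = (26*6 + 14) mod 49 = 23 — verified.
Step 7: x = (26*23 + 14) mod 49 = 24 — in agreement.
Step 8: x = (26*24 + 14) mod 49 = 1 — exactly as logged.
Step 9: x = (26*1 + 14) mod 49 = 40 — same as recorded.
Step 10: x = (26*40 + 14) mod 49 = 25 — same as recorded.
Step 11: x = (26*25 + 14) mod 49 = 27 — consistent with the transcript.
All entries verified; no error found.

no error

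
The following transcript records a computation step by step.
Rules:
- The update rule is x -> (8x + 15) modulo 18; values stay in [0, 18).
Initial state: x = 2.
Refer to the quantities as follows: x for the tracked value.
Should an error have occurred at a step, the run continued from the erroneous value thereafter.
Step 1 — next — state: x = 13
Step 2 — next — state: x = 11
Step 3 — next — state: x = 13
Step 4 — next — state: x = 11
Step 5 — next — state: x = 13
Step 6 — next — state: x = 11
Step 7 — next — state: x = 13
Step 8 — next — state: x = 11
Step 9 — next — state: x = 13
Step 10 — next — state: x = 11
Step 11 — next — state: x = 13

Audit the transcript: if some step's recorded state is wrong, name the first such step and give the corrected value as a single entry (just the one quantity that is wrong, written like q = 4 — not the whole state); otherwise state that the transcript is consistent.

1. x = (8*2 + 15) mod 18 = 13 (agrees with the transcript)
2. x = (8*13 + 15) mod 18 = 11 (confirmed correct)
3. x = (8*11 + 15) mod 18 = 13 (agrees with the transcript)
4. x = (8*13 + 15) mod 18 = 11 (in agreement)
5. x = (8*11 + 15) mod 18 = 13 (matches)
6. x = (8*13 + 15) mod 18 = 11 (matches)
7. x = (8*11 + 15) mod 18 = 13 (exactly as logged)
8. x = (8*13 + 15) mod 18 = 11 (same as recorded)
9. x = (8*11 + 15) mod 18 = 13 (same as recorded)
10. x = (8*13 + 15) mod 18 = 11 (checks out)
11. x = (8*11 + 15) mod 18 = 13 (same as recorded)
All entries verified; no error found.

no error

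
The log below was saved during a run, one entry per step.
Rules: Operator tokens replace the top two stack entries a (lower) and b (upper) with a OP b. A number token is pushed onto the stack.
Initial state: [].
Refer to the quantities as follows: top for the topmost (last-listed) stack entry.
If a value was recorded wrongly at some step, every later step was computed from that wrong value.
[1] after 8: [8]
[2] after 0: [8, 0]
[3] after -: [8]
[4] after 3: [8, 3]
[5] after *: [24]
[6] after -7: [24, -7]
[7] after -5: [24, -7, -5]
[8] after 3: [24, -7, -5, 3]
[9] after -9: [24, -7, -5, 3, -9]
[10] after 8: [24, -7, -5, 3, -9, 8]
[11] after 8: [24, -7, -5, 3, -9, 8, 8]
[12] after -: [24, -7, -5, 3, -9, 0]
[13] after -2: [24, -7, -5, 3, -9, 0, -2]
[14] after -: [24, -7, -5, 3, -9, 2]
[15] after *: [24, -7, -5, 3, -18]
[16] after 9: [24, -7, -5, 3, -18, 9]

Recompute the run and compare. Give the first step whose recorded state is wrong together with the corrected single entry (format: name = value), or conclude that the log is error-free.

Recomputing the run from the initial state:
step 1: [8]
step 2: [8, 0]
step 3: [8]
step 4: [8, 3]
step 5: [24]
step 6: [24, -7]
step 7: [24, -7, -5]
step 8: [24, -7, -5, 3]
step 9: [24, -7, -5, 3, -9]
step 10: [24, -7, -5, 3, -9, 8]
step 11: [24, -7, -5, 3, -9, 8, 8]
step 12: [24, -7, -5, 3, -9, 0]
step 13: [24, -7, -5, 3, -9, 0, -2]
step 14: [24, -7, -5, 3, -9, 2]
step 15: [24, -7, -5, 3, -18]
step 16: [24, -7, -5, 3, -18, 9]
This matches the log at every step.

no error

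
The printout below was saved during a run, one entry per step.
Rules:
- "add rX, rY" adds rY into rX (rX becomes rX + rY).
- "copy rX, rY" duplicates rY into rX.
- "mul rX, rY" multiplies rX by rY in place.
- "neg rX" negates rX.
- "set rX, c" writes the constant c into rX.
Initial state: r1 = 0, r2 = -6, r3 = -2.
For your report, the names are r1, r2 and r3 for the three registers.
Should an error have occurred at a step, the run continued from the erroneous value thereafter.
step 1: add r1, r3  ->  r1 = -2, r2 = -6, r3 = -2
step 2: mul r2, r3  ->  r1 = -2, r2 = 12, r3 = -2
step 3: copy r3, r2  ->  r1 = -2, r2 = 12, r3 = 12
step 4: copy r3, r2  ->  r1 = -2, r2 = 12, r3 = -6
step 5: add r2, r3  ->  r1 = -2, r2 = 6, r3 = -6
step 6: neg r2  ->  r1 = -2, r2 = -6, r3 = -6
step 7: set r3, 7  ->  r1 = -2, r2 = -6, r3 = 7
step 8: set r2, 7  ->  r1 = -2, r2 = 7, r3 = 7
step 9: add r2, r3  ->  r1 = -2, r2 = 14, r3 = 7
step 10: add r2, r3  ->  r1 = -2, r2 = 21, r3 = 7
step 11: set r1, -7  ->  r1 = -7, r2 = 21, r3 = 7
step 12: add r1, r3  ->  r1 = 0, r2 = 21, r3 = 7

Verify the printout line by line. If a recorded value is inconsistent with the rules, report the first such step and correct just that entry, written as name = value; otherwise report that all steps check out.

Step 1: r1 = 0 + -2 = -2 — in agreement.
Step 2: r2 = -6 * -2 = 12 — verified.
Step 3: r3 = 12 — same as recorded.
Step 4: r3 = 12 — the printout disagrees here.
Conclusion: step 4 carries the first error; the entry should be r3 = 12.

step 4, r3 = 12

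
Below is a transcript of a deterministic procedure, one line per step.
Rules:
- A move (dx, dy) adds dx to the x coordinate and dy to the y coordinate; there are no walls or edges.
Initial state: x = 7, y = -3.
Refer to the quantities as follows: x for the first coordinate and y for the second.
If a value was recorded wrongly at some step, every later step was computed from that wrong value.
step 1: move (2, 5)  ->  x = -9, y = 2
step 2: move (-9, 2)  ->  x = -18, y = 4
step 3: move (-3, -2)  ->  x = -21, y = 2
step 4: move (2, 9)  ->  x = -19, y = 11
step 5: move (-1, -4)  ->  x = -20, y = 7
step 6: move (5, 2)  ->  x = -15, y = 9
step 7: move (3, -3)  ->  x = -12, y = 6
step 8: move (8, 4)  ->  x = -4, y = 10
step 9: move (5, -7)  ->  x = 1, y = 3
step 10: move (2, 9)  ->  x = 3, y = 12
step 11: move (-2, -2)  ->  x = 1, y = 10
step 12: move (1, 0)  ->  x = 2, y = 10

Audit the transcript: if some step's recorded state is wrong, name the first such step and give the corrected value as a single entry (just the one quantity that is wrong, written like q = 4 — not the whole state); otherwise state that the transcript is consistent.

step 1, x = 9

Step 1: x = 7 + (2) = 9, y = -3 + (5) = 2 — this is not what the transcript shows.
That makes step 1 the first incorrect line — x = 9 is what it should show.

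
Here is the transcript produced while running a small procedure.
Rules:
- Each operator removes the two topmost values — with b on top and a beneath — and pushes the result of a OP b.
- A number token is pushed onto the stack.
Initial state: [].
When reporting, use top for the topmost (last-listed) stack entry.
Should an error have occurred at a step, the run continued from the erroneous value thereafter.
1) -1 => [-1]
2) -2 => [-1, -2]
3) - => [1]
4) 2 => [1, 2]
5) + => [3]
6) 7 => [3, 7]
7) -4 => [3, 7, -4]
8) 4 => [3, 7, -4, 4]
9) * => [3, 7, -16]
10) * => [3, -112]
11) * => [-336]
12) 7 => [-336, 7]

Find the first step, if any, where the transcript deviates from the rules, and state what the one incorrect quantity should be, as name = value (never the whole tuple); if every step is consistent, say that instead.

no error

1. push -1: top = -1 (verified)
2. push -2: top = -2 (in agreement)
3. -1 - -2 = 1 (in agreement)
4. push 2: top = 2 (verified)
5. 1 + 2 = 3 (verified)
6. push 7: top = 7 (no discrepancy)
7. push -4: top = -4 (consistent with the transcript)
8. push 4: top = 4 (no discrepancy)
9. -4 * 4 = -16 (matches)
10. 7 * -16 = -112 (checks out)
11. 3 * -112 = -336 (no discrepancy)
12. push 7: top = 7 (no discrepancy)
Nothing is out of place; the run is error-free.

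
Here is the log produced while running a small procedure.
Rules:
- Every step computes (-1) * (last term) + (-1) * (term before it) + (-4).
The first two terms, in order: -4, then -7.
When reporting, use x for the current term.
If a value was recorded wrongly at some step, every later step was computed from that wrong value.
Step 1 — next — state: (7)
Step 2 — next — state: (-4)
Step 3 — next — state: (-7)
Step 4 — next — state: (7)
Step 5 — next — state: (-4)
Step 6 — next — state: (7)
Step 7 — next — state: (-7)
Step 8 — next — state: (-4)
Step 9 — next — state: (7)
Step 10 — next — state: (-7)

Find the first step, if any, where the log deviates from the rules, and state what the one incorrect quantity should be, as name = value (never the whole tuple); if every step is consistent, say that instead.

step 6, x = -7

Recomputing the run from the initial state:
step 1: x = 7
step 2: x = -4
step 3: x = -7
step 4: x = 7
step 5: x = -4
step 6: x = -7
step 7: x = 7
step 8: x = -4
step 9: x = -7
step 10: x = 7
The first disagreement with the log is at step 6, where the value should be x = -7.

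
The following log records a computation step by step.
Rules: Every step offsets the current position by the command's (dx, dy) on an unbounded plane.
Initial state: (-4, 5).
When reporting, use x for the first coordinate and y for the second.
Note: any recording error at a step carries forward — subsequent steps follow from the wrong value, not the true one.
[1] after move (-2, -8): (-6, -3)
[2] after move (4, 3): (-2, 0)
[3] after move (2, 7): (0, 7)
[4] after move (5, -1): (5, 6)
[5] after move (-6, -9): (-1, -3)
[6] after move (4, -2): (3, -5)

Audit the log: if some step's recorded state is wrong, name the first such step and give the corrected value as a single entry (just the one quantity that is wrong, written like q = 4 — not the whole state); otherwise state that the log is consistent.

Recomputing the run from the initial state:
step 1: x = -6, y = -3
step 2: x = -2, y = 0
step 3: x = 0, y = 7
step 4: x = 5, y = 6
step 5: x = -1, y = -3
step 6: x = 3, y = -5
This matches the log at every step.

no error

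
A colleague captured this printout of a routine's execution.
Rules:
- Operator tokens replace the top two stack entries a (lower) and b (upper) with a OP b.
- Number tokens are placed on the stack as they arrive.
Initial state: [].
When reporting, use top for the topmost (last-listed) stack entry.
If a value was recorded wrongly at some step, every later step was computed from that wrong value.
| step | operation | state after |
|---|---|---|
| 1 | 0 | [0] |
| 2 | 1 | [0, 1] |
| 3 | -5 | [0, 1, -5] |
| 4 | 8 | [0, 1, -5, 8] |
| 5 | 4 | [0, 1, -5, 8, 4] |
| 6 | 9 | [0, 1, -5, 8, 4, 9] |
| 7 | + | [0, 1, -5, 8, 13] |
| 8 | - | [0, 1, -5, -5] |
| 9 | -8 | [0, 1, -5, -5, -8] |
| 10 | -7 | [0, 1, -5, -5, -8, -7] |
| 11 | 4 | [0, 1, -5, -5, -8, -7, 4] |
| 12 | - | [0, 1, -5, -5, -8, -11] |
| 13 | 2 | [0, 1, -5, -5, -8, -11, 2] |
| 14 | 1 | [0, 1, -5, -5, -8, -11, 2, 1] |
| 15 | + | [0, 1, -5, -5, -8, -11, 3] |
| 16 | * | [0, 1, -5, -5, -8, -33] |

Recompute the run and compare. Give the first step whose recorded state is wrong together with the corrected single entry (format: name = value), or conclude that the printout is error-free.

1. push 0: top = 0 (no discrepancy)
2. push 1: top = 1 (same as recorded)
3. push -5: top = -5 (exactly as logged)
4. push 8: top = 8 (in agreement)
5. push 4: top = 4 (exactly as logged)
6. push 9: top = 9 (verified)
7. 4 + 9 = 13 (in agreement)
8. 8 - 13 = -5 (confirmed correct)
9. push -8: top = -8 (verified)
10. push -7: top = -7 (verified)
11. push 4: top = 4 (agrees with the printout)
12. -7 - 4 = -11 (no discrepancy)
13. push 2: top = 2 (no discrepancy)
14. push 1: top = 1 (matches)
15. 2 + 1 = 3 (no discrepancy)
16. -11 * 3 = -33 (agrees with the printout)
The recomputation confirms every line.

no error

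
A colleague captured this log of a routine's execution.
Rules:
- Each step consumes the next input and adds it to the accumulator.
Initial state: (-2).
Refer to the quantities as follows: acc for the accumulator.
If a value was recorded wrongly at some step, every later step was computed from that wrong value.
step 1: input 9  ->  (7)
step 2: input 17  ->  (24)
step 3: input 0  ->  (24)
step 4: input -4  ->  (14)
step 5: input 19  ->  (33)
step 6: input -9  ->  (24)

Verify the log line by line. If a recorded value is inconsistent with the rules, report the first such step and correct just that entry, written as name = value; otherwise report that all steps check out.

step 4, acc = 20

1. acc = -2 + 9 = 7 (exactly as logged)
2. acc = 7 + 17 = 24 (agrees with the log)
3. acc = 24 + 0 = 24 (matches)
4. acc = 24 + -4 = 20 (the log has a different value)
Step 4 is the first one off; corrected, acc = 20.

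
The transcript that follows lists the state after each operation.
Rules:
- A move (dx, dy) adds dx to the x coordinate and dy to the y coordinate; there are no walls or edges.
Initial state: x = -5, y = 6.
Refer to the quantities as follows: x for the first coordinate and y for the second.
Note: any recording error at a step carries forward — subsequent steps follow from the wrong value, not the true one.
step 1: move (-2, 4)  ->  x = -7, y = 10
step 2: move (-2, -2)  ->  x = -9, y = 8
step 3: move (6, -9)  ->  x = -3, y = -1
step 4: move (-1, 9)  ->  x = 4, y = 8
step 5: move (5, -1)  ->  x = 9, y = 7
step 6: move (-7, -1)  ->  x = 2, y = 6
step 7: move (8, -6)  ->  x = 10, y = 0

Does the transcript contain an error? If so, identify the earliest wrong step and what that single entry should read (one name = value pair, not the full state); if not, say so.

Step 1: x = -5 + (-2) = -7, y = 6 + (4) = 10 — no discrepancy.
Step 2: x = -7 + (-2) = -9, y = 10 + (-2) = 8 — checks out.
Step 3: x = -9 + (6) = -3, y = 8 + (-9) = -1 — confirmed correct.
Step 4: x = -3 + (-1) = -4, y = -1 + (9) = 8 — this is not what the transcript shows.
That makes step 4 the first incorrect line — x = -4 is what it should show.

step 4, x = -4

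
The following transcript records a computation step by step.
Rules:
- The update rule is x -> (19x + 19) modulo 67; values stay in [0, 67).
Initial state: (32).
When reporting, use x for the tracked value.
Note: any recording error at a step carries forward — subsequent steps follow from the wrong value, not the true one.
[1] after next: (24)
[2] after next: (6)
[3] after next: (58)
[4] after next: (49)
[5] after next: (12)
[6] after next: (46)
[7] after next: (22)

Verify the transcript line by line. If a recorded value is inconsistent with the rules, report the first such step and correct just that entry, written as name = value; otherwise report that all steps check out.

1. x = (19*32 + 19) mod 67 = 24 (agrees with the transcript)
2. x = (19*24 + 19) mod 67 = 6 (matches)
3. x = (19*6 + 19) mod 67 = 66 (the transcript has a different value)
So the first discrepancy is step 3, where the right value is x = 66.

step 3, x = 66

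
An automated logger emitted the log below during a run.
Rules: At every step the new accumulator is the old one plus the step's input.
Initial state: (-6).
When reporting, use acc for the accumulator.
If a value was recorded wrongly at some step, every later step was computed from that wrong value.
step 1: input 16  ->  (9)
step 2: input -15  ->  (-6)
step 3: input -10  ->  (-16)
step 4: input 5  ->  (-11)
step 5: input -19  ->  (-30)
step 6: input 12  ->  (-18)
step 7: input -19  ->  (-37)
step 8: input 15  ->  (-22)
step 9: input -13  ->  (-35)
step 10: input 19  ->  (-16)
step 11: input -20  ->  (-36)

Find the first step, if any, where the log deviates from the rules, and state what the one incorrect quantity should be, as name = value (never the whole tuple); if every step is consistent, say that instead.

step 1, acc = 10

1. acc = -6 + 16 = 10 (the log disagrees here)
First deviation found at step 1; the corrected entry is acc = 10.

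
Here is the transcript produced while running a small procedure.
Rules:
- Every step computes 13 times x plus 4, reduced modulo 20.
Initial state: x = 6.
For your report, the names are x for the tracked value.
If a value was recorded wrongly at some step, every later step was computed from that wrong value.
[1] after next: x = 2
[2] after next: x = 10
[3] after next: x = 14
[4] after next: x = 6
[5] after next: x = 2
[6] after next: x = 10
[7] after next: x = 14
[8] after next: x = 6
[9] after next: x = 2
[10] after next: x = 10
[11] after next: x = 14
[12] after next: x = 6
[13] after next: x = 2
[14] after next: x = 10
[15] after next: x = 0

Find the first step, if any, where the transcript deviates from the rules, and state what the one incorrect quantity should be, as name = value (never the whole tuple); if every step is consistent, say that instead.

Recomputing the run from the initial state:
step 1: x = 2
step 2: x = 10
step 3: x = 14
step 4: x = 6
step 5: x = 2
step 6: x = 10
step 7: x = 14
step 8: x = 6
step 9: x = 2
step 10: x = 10
step 11: x = 14
step 12: x = 6
step 13: x = 2
step 14: x = 10
step 15: x = 14
The first disagreement with the transcript is at step 15, where the value should be x = 14.

step 15, x = 14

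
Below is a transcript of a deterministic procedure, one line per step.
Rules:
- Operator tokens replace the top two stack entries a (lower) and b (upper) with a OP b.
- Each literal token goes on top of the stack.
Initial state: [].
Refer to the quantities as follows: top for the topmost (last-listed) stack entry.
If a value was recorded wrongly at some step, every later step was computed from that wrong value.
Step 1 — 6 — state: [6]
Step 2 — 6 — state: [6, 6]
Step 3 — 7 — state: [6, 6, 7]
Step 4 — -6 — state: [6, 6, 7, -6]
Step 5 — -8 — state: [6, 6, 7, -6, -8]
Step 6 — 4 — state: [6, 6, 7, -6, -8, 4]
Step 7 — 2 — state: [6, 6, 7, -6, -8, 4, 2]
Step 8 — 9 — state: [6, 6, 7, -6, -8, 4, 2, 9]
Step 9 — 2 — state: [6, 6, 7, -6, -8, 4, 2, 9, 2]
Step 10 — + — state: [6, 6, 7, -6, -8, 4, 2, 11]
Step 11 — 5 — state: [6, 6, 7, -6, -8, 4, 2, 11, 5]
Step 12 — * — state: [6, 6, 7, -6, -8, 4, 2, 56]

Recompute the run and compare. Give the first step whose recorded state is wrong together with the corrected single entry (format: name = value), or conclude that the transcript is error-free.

step 12, top = 55

Recomputing the run from the initial state:
step 1: [6]
step 2: [6, 6]
step 3: [6, 6, 7]
step 4: [6, 6, 7, -6]
step 5: [6, 6, 7, -6, -8]
step 6: [6, 6, 7, -6, -8, 4]
step 7: [6, 6, 7, -6, -8, 4, 2]
step 8: [6, 6, 7, -6, -8, 4, 2, 9]
step 9: [6, 6, 7, -6, -8, 4, 2, 9, 2]
step 10: [6, 6, 7, -6, -8, 4, 2, 11]
step 11: [6, 6, 7, -6, -8, 4, 2, 11, 5]
step 12: [6, 6, 7, -6, -8, 4, 2, 55]
The first disagreement with the transcript is at step 12, where the value should be top = 55.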